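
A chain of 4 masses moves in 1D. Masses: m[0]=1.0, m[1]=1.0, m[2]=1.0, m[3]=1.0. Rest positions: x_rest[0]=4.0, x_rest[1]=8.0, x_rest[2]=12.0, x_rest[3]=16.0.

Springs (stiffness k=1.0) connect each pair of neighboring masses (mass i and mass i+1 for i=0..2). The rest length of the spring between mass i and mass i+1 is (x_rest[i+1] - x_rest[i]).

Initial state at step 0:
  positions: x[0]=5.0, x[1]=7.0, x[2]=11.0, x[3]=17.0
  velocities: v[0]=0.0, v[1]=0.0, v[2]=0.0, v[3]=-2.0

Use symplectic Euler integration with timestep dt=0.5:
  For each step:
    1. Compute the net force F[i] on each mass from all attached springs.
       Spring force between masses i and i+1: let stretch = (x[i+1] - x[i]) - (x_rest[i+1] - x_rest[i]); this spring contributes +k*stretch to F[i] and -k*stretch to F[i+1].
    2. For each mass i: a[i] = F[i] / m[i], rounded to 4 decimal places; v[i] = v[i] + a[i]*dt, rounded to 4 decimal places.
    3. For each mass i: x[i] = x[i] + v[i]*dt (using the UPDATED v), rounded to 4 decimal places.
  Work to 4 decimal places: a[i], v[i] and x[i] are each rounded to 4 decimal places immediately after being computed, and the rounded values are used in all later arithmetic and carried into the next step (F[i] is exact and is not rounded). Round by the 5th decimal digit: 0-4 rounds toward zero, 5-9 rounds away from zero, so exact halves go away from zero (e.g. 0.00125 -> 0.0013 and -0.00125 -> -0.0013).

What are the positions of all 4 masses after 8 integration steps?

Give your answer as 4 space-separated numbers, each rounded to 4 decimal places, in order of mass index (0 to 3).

Step 0: x=[5.0000 7.0000 11.0000 17.0000] v=[0.0000 0.0000 0.0000 -2.0000]
Step 1: x=[4.5000 7.5000 11.5000 15.5000] v=[-1.0000 1.0000 1.0000 -3.0000]
Step 2: x=[3.7500 8.2500 12.0000 14.0000] v=[-1.5000 1.5000 1.0000 -3.0000]
Step 3: x=[3.1250 8.8125 12.0625 13.0000] v=[-1.2500 1.1250 0.1250 -2.0000]
Step 4: x=[2.9219 8.7656 11.5469 12.7656] v=[-0.4063 -0.0938 -1.0313 -0.4688]
Step 5: x=[3.1797 7.9531 10.6406 13.2266] v=[0.5156 -1.6250 -1.8126 0.9219]
Step 6: x=[3.6309 6.6191 9.7089 14.0411] v=[0.9023 -2.6680 -1.8634 1.6289]
Step 7: x=[3.8291 5.3105 9.0878 14.7725] v=[0.3964 -2.6172 -1.2422 1.4628]
Step 8: x=[3.3977 4.5759 8.9436 15.0828] v=[-0.8629 -1.4693 -0.2885 0.6205]

Answer: 3.3977 4.5759 8.9436 15.0828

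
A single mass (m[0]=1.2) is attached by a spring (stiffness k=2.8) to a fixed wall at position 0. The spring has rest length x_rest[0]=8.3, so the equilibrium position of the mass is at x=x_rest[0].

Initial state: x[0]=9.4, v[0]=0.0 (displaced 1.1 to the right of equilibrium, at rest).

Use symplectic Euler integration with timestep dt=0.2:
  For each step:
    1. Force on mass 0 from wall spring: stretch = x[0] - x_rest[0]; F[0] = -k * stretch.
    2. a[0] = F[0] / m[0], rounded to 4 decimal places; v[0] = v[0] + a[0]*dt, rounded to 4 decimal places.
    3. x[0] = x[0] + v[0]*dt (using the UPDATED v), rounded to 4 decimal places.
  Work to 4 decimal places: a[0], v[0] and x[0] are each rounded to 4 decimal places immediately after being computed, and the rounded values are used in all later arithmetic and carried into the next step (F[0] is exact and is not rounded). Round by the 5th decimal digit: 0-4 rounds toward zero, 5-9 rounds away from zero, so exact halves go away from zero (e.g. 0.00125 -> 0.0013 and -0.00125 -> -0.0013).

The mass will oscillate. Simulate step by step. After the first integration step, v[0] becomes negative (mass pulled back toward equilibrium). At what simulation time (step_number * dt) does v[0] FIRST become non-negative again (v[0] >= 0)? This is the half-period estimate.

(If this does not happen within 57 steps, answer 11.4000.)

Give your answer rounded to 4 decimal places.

Step 0: x=[9.4000] v=[0.0000]
Step 1: x=[9.2973] v=[-0.5133]
Step 2: x=[9.1016] v=[-0.9787]
Step 3: x=[8.8310] v=[-1.3528]
Step 4: x=[8.5109] v=[-1.6006]
Step 5: x=[8.1711] v=[-1.6990]
Step 6: x=[7.8433] v=[-1.6388]
Step 7: x=[7.5582] v=[-1.4257]
Step 8: x=[7.3423] v=[-1.0795]
Step 9: x=[7.2158] v=[-0.6326]
Step 10: x=[7.1905] v=[-0.1266]
Step 11: x=[7.2687] v=[0.3912]
First v>=0 after going negative at step 11, time=2.2000

Answer: 2.2000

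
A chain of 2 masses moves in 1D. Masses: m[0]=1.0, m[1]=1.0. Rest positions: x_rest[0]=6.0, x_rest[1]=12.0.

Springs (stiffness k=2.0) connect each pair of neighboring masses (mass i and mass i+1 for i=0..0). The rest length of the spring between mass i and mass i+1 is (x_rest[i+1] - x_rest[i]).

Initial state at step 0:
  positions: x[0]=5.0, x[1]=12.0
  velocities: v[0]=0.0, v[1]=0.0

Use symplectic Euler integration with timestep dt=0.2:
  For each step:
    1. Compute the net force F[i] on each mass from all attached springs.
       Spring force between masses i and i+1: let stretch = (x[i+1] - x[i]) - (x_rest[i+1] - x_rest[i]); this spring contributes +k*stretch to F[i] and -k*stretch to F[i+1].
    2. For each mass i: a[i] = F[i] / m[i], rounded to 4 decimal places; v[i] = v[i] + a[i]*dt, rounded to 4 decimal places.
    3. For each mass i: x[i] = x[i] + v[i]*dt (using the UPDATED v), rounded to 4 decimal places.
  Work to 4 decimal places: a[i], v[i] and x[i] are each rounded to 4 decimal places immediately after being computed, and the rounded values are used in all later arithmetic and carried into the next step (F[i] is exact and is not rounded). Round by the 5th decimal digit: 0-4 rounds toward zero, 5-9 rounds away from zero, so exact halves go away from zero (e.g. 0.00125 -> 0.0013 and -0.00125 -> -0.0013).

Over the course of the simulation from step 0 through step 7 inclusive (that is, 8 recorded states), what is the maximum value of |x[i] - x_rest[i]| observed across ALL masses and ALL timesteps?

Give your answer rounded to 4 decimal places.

Answer: 1.0065

Derivation:
Step 0: x=[5.0000 12.0000] v=[0.0000 0.0000]
Step 1: x=[5.0800 11.9200] v=[0.4000 -0.4000]
Step 2: x=[5.2272 11.7728] v=[0.7360 -0.7360]
Step 3: x=[5.4180 11.5820] v=[0.9542 -0.9542]
Step 4: x=[5.6220 11.3780] v=[1.0198 -1.0198]
Step 5: x=[5.8064 11.1936] v=[0.9222 -0.9222]
Step 6: x=[5.9418 11.0582] v=[0.6771 -0.6771]
Step 7: x=[6.0065 10.9935] v=[0.3237 -0.3237]
Max displacement = 1.0065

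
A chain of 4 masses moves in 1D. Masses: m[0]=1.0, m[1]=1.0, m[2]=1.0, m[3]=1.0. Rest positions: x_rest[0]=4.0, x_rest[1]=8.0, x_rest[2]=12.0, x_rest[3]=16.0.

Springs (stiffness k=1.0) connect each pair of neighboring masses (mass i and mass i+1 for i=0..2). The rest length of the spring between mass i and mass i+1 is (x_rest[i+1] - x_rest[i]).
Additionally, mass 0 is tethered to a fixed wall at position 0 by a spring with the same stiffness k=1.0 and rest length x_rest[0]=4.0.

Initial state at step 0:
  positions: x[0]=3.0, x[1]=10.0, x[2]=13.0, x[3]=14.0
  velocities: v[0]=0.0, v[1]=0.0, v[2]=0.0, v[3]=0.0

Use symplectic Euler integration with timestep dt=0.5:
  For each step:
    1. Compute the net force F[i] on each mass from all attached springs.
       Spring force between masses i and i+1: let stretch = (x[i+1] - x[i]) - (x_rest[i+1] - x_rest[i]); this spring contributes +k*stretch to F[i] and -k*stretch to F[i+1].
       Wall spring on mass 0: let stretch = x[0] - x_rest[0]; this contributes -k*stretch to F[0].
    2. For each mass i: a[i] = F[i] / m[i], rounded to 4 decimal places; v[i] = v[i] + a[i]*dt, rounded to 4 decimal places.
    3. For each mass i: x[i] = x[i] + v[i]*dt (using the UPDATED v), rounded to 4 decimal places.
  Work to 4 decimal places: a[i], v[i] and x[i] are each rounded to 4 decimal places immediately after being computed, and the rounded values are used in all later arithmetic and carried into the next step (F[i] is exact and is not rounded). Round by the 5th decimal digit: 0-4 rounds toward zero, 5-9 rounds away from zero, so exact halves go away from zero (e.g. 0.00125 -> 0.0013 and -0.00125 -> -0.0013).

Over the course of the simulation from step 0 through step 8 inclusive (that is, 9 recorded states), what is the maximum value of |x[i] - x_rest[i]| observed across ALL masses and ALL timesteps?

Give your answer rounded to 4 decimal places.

Step 0: x=[3.0000 10.0000 13.0000 14.0000] v=[0.0000 0.0000 0.0000 0.0000]
Step 1: x=[4.0000 9.0000 12.5000 14.7500] v=[2.0000 -2.0000 -1.0000 1.5000]
Step 2: x=[5.2500 7.6250 11.6875 15.9375] v=[2.5000 -2.7500 -1.6250 2.3750]
Step 3: x=[5.7813 6.6719 10.9219 17.0625] v=[1.0625 -1.9063 -1.5313 2.2500]
Step 4: x=[5.0899 6.5586 10.6289 17.6524] v=[-1.3829 -0.2266 -0.5860 1.1797]
Step 5: x=[3.4932 7.0957 11.0742 17.4864] v=[-3.1935 1.0742 0.8906 -0.3321]
Step 6: x=[1.9238 7.7268 12.1280 16.7173] v=[-3.1389 1.2622 2.1075 -1.5382]
Step 7: x=[1.3242 8.0075 13.2288 15.8009] v=[-1.1993 0.5613 2.2016 -1.8329]
Step 8: x=[2.0644 7.9227 13.6673 15.2414] v=[1.4803 -0.1697 0.8770 -1.1190]
Max displacement = 2.6758

Answer: 2.6758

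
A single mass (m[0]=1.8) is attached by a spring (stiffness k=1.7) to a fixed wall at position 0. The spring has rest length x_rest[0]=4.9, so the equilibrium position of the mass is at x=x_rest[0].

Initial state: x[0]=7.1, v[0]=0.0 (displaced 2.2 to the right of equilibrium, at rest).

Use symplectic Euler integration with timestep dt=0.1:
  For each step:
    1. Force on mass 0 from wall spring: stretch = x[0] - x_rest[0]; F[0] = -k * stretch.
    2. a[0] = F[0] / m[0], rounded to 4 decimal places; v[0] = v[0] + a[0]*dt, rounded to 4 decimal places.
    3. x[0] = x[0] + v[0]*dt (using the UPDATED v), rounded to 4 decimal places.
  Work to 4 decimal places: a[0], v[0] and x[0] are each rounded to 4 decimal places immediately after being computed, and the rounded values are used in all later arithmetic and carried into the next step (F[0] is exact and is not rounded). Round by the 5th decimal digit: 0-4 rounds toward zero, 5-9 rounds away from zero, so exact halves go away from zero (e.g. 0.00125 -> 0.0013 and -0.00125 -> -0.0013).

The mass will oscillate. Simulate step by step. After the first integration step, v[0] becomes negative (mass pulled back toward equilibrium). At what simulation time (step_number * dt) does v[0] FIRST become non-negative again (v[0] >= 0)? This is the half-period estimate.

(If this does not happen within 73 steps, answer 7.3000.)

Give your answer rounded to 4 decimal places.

Answer: 3.3000

Derivation:
Step 0: x=[7.1000] v=[0.0000]
Step 1: x=[7.0792] v=[-0.2078]
Step 2: x=[7.0378] v=[-0.4136]
Step 3: x=[6.9763] v=[-0.6155]
Step 4: x=[6.8951] v=[-0.8116]
Step 5: x=[6.7951] v=[-1.0000]
Step 6: x=[6.6772] v=[-1.1790]
Step 7: x=[6.5425] v=[-1.3469]
Step 8: x=[6.3923] v=[-1.5020]
Step 9: x=[6.2280] v=[-1.6429]
Step 10: x=[6.0512] v=[-1.7683]
Step 11: x=[5.8635] v=[-1.8770]
Step 12: x=[5.6667] v=[-1.9680]
Step 13: x=[5.4627] v=[-2.0404]
Step 14: x=[5.2534] v=[-2.0935]
Step 15: x=[5.0407] v=[-2.1269]
Step 16: x=[4.8267] v=[-2.1402]
Step 17: x=[4.6134] v=[-2.1333]
Step 18: x=[4.4028] v=[-2.1062]
Step 19: x=[4.1969] v=[-2.0592]
Step 20: x=[3.9976] v=[-1.9928]
Step 21: x=[3.8068] v=[-1.9076]
Step 22: x=[3.6264] v=[-1.8044]
Step 23: x=[3.4580] v=[-1.6841]
Step 24: x=[3.3032] v=[-1.5479]
Step 25: x=[3.1635] v=[-1.3971]
Step 26: x=[3.0402] v=[-1.2331]
Step 27: x=[2.9345] v=[-1.0575]
Step 28: x=[2.8473] v=[-0.8719]
Step 29: x=[2.7795] v=[-0.6780]
Step 30: x=[2.7317] v=[-0.4777]
Step 31: x=[2.7044] v=[-0.2729]
Step 32: x=[2.6979] v=[-0.0655]
Step 33: x=[2.7122] v=[0.1425]
First v>=0 after going negative at step 33, time=3.3000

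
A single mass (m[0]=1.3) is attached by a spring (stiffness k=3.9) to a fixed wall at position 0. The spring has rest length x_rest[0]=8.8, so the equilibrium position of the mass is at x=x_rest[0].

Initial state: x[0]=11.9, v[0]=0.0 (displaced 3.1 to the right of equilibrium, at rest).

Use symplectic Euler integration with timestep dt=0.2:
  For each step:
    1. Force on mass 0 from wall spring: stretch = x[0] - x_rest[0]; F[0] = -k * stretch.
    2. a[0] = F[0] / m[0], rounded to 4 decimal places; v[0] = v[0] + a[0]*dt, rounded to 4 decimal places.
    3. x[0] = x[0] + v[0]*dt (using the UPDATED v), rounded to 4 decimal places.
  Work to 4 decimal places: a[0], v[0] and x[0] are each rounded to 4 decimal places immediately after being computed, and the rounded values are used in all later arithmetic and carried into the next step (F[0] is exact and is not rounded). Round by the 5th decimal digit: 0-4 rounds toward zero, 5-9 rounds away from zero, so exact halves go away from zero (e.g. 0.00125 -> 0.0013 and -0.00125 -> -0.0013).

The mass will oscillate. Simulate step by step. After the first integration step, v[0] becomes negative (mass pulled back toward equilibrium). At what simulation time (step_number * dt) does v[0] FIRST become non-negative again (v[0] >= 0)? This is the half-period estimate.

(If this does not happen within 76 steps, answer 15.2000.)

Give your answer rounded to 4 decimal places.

Step 0: x=[11.9000] v=[0.0000]
Step 1: x=[11.5280] v=[-1.8600]
Step 2: x=[10.8286] v=[-3.4968]
Step 3: x=[9.8858] v=[-4.7140]
Step 4: x=[8.8127] v=[-5.3655]
Step 5: x=[7.7381] v=[-5.3731]
Step 6: x=[6.7909] v=[-4.7360]
Step 7: x=[6.0848] v=[-3.5305]
Step 8: x=[5.7045] v=[-1.9014]
Step 9: x=[5.6957] v=[-0.0441]
Step 10: x=[6.0594] v=[1.8185]
First v>=0 after going negative at step 10, time=2.0000

Answer: 2.0000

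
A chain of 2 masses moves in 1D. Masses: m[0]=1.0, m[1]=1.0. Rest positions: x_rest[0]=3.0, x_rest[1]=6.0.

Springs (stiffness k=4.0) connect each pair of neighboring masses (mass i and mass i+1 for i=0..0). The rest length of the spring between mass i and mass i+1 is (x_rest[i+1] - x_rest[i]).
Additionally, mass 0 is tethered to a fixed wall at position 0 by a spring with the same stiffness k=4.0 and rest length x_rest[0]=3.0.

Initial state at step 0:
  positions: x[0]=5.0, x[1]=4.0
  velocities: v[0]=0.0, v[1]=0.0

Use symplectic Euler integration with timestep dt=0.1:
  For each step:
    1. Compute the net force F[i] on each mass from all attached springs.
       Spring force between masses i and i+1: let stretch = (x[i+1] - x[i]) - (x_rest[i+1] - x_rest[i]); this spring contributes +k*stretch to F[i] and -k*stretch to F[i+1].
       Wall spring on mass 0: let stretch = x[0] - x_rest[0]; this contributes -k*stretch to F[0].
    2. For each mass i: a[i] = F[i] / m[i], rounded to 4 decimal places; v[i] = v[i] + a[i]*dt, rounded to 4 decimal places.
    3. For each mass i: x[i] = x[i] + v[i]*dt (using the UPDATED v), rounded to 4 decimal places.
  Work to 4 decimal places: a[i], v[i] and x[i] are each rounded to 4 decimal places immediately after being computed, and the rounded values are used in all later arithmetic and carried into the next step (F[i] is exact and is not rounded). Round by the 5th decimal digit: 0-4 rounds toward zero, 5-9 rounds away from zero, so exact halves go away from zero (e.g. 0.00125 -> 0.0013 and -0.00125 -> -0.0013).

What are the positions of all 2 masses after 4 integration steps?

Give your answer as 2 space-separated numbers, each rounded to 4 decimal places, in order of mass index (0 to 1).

Answer: 2.9655 5.3715

Derivation:
Step 0: x=[5.0000 4.0000] v=[0.0000 0.0000]
Step 1: x=[4.7600 4.1600] v=[-2.4000 1.6000]
Step 2: x=[4.3056 4.4640] v=[-4.5440 3.0400]
Step 3: x=[3.6853 4.8817] v=[-6.2029 4.1766]
Step 4: x=[2.9655 5.3715] v=[-7.1985 4.8980]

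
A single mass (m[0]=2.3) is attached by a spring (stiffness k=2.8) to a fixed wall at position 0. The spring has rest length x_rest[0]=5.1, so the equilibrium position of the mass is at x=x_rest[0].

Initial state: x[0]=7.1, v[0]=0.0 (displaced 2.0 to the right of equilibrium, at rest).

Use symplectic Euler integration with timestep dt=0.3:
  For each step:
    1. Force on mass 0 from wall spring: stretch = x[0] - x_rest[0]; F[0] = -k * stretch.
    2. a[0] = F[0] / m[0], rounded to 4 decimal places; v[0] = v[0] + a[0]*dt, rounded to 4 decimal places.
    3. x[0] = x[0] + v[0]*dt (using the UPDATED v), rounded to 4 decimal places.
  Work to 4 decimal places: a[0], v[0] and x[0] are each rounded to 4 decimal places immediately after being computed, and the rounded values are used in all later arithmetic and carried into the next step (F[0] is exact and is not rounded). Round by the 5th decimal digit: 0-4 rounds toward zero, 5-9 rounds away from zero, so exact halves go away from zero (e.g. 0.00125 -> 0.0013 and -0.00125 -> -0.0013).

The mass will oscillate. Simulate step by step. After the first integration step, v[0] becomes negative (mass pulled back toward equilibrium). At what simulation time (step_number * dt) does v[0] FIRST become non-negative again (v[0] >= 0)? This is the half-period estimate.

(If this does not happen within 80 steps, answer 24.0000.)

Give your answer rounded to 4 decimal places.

Step 0: x=[7.1000] v=[0.0000]
Step 1: x=[6.8809] v=[-0.7304]
Step 2: x=[6.4667] v=[-1.3808]
Step 3: x=[5.9027] v=[-1.8799]
Step 4: x=[5.2508] v=[-2.1731]
Step 5: x=[4.5823] v=[-2.2282]
Step 6: x=[3.9706] v=[-2.0391]
Step 7: x=[3.4826] v=[-1.6266]
Step 8: x=[3.1718] v=[-1.0359]
Step 9: x=[3.0723] v=[-0.3317]
Step 10: x=[3.1950] v=[0.4089]
First v>=0 after going negative at step 10, time=3.0000

Answer: 3.0000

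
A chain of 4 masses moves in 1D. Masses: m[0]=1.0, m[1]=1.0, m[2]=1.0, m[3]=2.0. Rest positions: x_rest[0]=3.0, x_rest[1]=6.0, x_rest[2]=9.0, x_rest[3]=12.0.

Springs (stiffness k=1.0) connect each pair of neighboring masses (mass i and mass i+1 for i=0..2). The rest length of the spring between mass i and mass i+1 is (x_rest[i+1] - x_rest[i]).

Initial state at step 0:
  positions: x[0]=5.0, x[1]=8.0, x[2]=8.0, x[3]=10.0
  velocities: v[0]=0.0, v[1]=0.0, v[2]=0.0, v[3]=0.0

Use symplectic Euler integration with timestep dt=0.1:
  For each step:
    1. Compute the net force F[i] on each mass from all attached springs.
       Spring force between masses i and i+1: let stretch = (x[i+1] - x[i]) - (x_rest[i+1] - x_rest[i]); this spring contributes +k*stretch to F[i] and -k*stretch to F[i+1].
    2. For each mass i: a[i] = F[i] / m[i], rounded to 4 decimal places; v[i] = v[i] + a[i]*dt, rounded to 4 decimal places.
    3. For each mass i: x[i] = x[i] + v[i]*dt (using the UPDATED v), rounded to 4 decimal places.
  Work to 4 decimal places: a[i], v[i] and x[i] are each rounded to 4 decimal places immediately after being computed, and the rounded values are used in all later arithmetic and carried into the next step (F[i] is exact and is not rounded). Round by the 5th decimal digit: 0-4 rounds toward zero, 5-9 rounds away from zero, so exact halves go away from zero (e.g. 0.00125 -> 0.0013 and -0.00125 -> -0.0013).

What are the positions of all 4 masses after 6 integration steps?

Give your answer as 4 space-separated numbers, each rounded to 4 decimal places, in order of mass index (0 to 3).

Step 0: x=[5.0000 8.0000 8.0000 10.0000] v=[0.0000 0.0000 0.0000 0.0000]
Step 1: x=[5.0000 7.9700 8.0200 10.0050] v=[0.0000 -0.3000 0.2000 0.0500]
Step 2: x=[4.9997 7.9108 8.0594 10.0151] v=[-0.0030 -0.5920 0.3935 0.1008]
Step 3: x=[4.9985 7.8240 8.1168 10.0304] v=[-0.0119 -0.8683 0.5742 0.1530]
Step 4: x=[4.9956 7.7118 8.1904 10.0511] v=[-0.0294 -1.1216 0.7363 0.2073]
Step 5: x=[4.9898 7.5773 8.2779 10.0775] v=[-0.0578 -1.3454 0.8745 0.2643]
Step 6: x=[4.9799 7.4239 8.3763 10.1099] v=[-0.0991 -1.5341 0.9844 0.3243]

Answer: 4.9799 7.4239 8.3763 10.1099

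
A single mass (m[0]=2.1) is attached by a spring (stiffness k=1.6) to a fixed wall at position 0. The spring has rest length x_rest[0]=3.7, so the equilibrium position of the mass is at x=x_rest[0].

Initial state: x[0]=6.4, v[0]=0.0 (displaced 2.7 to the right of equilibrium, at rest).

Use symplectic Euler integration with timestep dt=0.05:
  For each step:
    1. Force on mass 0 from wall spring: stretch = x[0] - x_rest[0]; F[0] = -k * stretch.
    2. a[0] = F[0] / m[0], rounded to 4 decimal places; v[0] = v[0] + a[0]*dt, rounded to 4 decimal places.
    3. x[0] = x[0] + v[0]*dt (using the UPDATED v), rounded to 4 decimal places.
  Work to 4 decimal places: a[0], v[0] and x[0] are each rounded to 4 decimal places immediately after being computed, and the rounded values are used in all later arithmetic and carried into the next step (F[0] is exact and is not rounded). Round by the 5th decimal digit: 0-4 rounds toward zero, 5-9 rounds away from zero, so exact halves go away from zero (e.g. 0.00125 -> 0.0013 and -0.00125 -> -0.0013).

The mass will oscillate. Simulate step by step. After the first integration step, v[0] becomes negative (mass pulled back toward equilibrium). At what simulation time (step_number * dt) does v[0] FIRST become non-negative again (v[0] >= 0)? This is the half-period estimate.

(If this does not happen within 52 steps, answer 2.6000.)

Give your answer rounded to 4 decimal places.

Step 0: x=[6.4000] v=[0.0000]
Step 1: x=[6.3949] v=[-0.1029]
Step 2: x=[6.3846] v=[-0.2056]
Step 3: x=[6.3692] v=[-0.3079]
Step 4: x=[6.3487] v=[-0.4096]
Step 5: x=[6.3232] v=[-0.5105]
Step 6: x=[6.2927] v=[-0.6104]
Step 7: x=[6.2572] v=[-0.7092]
Step 8: x=[6.2169] v=[-0.8066]
Step 9: x=[6.1718] v=[-0.9025]
Step 10: x=[6.1220] v=[-0.9967]
Step 11: x=[6.0676] v=[-1.0890]
Step 12: x=[6.0086] v=[-1.1792]
Step 13: x=[5.9452] v=[-1.2671]
Step 14: x=[5.8776] v=[-1.3526]
Step 15: x=[5.8058] v=[-1.4356]
Step 16: x=[5.7300] v=[-1.5158]
Step 17: x=[5.6503] v=[-1.5931]
Step 18: x=[5.5669] v=[-1.6674]
Step 19: x=[5.4800] v=[-1.7385]
Step 20: x=[5.3897] v=[-1.8063]
Step 21: x=[5.2962] v=[-1.8707]
Step 22: x=[5.1996] v=[-1.9315]
Step 23: x=[5.1002] v=[-1.9886]
Step 24: x=[4.9981] v=[-2.0419]
Step 25: x=[4.8935] v=[-2.0914]
Step 26: x=[4.7867] v=[-2.1369]
Step 27: x=[4.6778] v=[-2.1783]
Step 28: x=[4.5670] v=[-2.2156]
Step 29: x=[4.4546] v=[-2.2486]
Step 30: x=[4.3407] v=[-2.2773]
Step 31: x=[4.2256] v=[-2.3017]
Step 32: x=[4.1095] v=[-2.3217]
Step 33: x=[3.9926] v=[-2.3373]
Step 34: x=[3.8752] v=[-2.3484]
Step 35: x=[3.7574] v=[-2.3551]
Step 36: x=[3.6395] v=[-2.3573]
Step 37: x=[3.5218] v=[-2.3550]
Step 38: x=[3.4044] v=[-2.3482]
Step 39: x=[3.2876] v=[-2.3369]
Step 40: x=[3.1715] v=[-2.3212]
Step 41: x=[3.0564] v=[-2.3011]
Step 42: x=[2.9426] v=[-2.2766]
Step 43: x=[2.8302] v=[-2.2477]
Step 44: x=[2.7195] v=[-2.2146]
Step 45: x=[2.6106] v=[-2.1773]
Step 46: x=[2.5038] v=[-2.1358]
Step 47: x=[2.3993] v=[-2.0902]
Step 48: x=[2.2973] v=[-2.0407]
Step 49: x=[2.1979] v=[-1.9873]
Step 50: x=[2.1014] v=[-1.9301]
Step 51: x=[2.0079] v=[-1.8692]
Step 52: x=[1.9177] v=[-1.8047]
v[0] did not become non-negative within 52 steps; using fallback time=2.6000

Answer: 2.6000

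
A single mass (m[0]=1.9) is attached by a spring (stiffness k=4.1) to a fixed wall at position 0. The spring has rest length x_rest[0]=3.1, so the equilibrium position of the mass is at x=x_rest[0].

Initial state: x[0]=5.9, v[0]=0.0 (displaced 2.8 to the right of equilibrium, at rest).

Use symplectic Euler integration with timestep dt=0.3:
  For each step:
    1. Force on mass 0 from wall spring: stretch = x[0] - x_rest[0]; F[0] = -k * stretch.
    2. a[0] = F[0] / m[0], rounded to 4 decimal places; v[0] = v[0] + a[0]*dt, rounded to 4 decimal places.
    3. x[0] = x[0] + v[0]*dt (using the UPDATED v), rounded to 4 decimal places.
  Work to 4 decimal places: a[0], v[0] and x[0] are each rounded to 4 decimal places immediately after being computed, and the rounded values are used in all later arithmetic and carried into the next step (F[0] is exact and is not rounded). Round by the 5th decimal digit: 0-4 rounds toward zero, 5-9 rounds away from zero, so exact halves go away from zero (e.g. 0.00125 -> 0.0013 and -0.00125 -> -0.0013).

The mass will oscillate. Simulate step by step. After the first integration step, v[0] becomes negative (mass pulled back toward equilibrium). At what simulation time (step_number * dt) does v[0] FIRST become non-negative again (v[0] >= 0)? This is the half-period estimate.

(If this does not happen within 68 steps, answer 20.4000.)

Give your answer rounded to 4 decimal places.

Step 0: x=[5.9000] v=[0.0000]
Step 1: x=[5.3562] v=[-1.8126]
Step 2: x=[4.3742] v=[-3.2732]
Step 3: x=[3.1448] v=[-4.0981]
Step 4: x=[1.9067] v=[-4.1271]
Step 5: x=[0.9003] v=[-3.3546]
Step 6: x=[0.3211] v=[-1.9306]
Step 7: x=[0.2816] v=[-0.1316]
Step 8: x=[0.7895] v=[1.6929]
First v>=0 after going negative at step 8, time=2.4000

Answer: 2.4000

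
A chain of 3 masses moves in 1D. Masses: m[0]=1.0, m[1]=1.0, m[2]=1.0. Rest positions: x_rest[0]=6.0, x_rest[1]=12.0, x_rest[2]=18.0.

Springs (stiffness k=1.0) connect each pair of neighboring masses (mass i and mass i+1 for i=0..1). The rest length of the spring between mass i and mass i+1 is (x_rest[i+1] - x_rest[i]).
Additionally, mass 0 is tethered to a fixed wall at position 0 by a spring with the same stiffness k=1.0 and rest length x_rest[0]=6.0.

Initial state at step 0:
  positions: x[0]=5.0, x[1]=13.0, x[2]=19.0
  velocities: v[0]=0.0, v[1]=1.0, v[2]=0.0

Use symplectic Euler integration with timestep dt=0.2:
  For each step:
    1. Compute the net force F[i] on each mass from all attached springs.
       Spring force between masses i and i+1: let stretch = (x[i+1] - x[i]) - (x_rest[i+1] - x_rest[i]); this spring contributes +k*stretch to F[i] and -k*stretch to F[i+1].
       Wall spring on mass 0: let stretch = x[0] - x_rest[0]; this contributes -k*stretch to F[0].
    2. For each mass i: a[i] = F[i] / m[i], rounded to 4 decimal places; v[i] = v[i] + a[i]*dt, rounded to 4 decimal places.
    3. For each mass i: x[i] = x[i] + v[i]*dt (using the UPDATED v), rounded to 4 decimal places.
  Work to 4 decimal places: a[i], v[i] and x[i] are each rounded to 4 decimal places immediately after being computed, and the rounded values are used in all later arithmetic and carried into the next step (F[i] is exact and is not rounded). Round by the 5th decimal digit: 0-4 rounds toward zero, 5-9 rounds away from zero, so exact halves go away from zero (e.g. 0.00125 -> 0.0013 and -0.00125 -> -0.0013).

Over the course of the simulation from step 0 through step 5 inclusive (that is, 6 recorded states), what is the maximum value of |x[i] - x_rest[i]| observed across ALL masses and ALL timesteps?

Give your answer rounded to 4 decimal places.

Answer: 1.1552

Derivation:
Step 0: x=[5.0000 13.0000 19.0000] v=[0.0000 1.0000 0.0000]
Step 1: x=[5.1200 13.1200 19.0000] v=[0.6000 0.6000 0.0000]
Step 2: x=[5.3552 13.1552 19.0048] v=[1.1760 0.1760 0.0240]
Step 3: x=[5.6882 13.1124 19.0156] v=[1.6650 -0.2141 0.0541]
Step 4: x=[6.0906 13.0087 19.0303] v=[2.0122 -0.5183 0.0735]
Step 5: x=[6.5261 12.8692 19.0441] v=[2.1777 -0.6976 0.0692]
Max displacement = 1.1552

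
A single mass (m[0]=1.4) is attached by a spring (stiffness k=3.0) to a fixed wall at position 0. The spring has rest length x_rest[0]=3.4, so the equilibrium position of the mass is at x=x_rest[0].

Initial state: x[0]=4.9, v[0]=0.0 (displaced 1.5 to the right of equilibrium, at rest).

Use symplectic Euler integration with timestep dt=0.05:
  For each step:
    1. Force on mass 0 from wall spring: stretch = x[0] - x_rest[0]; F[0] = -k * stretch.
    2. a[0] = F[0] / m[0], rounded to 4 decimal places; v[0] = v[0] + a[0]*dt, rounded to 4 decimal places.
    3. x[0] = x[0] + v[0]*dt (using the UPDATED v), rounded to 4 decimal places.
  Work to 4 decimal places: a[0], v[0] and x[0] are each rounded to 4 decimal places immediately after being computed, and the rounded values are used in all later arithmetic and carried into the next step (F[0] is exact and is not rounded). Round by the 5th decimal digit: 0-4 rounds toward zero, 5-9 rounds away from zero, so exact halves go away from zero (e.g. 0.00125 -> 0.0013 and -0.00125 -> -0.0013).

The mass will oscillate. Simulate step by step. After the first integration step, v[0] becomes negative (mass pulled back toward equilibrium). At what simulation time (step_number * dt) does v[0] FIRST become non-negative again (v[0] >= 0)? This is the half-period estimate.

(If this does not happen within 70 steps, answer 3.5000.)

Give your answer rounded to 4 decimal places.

Step 0: x=[4.9000] v=[0.0000]
Step 1: x=[4.8920] v=[-0.1607]
Step 2: x=[4.8760] v=[-0.3206]
Step 3: x=[4.8521] v=[-0.4787]
Step 4: x=[4.8204] v=[-0.6343]
Step 5: x=[4.7811] v=[-0.7865]
Step 6: x=[4.7344] v=[-0.9345]
Step 7: x=[4.6805] v=[-1.0775]
Step 8: x=[4.6198] v=[-1.2147]
Step 9: x=[4.5525] v=[-1.3454]
Step 10: x=[4.4791] v=[-1.4689]
Step 11: x=[4.3999] v=[-1.5845]
Step 12: x=[4.3153] v=[-1.6916]
Step 13: x=[4.2258] v=[-1.7897]
Step 14: x=[4.1319] v=[-1.8782]
Step 15: x=[4.0341] v=[-1.9566]
Step 16: x=[3.9329] v=[-2.0245]
Step 17: x=[3.8288] v=[-2.0816]
Step 18: x=[3.7224] v=[-2.1275]
Step 19: x=[3.6143] v=[-2.1620]
Step 20: x=[3.5051] v=[-2.1850]
Step 21: x=[3.3953] v=[-2.1963]
Step 22: x=[3.2855] v=[-2.1958]
Step 23: x=[3.1763] v=[-2.1835]
Step 24: x=[3.0683] v=[-2.1595]
Step 25: x=[2.9621] v=[-2.1240]
Step 26: x=[2.8582] v=[-2.0771]
Step 27: x=[2.7572] v=[-2.0191]
Step 28: x=[2.6597] v=[-1.9502]
Step 29: x=[2.5662] v=[-1.8709]
Step 30: x=[2.4771] v=[-1.7816]
Step 31: x=[2.3930] v=[-1.6827]
Step 32: x=[2.3143] v=[-1.5748]
Step 33: x=[2.2414] v=[-1.4585]
Step 34: x=[2.1747] v=[-1.3344]
Step 35: x=[2.1145] v=[-1.2031]
Step 36: x=[2.0612] v=[-1.0654]
Step 37: x=[2.0151] v=[-0.9220]
Step 38: x=[1.9764] v=[-0.7736]
Step 39: x=[1.9453] v=[-0.6211]
Step 40: x=[1.9220] v=[-0.4652]
Step 41: x=[1.9067] v=[-0.3068]
Step 42: x=[1.8994] v=[-0.1468]
Step 43: x=[1.9001] v=[0.0140]
First v>=0 after going negative at step 43, time=2.1500

Answer: 2.1500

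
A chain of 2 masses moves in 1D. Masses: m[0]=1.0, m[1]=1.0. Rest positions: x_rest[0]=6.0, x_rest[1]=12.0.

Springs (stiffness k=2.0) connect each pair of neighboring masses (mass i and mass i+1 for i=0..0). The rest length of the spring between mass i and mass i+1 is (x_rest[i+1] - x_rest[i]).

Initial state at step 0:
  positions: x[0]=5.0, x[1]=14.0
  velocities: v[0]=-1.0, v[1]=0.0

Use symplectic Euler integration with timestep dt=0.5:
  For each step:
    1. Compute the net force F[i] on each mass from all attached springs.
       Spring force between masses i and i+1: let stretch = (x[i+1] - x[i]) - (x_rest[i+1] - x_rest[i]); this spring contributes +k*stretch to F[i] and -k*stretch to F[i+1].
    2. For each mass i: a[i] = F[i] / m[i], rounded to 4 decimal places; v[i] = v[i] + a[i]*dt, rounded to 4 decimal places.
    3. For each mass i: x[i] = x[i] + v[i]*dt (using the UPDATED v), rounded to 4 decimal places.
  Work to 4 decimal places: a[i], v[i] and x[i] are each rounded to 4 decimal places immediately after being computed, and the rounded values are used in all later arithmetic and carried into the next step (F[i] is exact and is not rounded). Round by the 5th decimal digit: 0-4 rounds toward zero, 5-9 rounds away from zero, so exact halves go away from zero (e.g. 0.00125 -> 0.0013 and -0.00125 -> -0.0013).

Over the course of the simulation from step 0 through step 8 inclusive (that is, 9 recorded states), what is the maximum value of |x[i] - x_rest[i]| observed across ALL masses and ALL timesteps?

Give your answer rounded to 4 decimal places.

Step 0: x=[5.0000 14.0000] v=[-1.0000 0.0000]
Step 1: x=[6.0000 12.5000] v=[2.0000 -3.0000]
Step 2: x=[7.2500 10.7500] v=[2.5000 -3.5000]
Step 3: x=[7.2500 10.2500] v=[0.0000 -1.0000]
Step 4: x=[5.7500 11.2500] v=[-3.0000 2.0000]
Step 5: x=[4.0000 12.5000] v=[-3.5000 2.5000]
Step 6: x=[3.5000 12.5000] v=[-1.0000 0.0000]
Step 7: x=[4.5000 11.0000] v=[2.0000 -3.0000]
Step 8: x=[5.7500 9.2500] v=[2.5000 -3.5000]
Max displacement = 2.7500

Answer: 2.7500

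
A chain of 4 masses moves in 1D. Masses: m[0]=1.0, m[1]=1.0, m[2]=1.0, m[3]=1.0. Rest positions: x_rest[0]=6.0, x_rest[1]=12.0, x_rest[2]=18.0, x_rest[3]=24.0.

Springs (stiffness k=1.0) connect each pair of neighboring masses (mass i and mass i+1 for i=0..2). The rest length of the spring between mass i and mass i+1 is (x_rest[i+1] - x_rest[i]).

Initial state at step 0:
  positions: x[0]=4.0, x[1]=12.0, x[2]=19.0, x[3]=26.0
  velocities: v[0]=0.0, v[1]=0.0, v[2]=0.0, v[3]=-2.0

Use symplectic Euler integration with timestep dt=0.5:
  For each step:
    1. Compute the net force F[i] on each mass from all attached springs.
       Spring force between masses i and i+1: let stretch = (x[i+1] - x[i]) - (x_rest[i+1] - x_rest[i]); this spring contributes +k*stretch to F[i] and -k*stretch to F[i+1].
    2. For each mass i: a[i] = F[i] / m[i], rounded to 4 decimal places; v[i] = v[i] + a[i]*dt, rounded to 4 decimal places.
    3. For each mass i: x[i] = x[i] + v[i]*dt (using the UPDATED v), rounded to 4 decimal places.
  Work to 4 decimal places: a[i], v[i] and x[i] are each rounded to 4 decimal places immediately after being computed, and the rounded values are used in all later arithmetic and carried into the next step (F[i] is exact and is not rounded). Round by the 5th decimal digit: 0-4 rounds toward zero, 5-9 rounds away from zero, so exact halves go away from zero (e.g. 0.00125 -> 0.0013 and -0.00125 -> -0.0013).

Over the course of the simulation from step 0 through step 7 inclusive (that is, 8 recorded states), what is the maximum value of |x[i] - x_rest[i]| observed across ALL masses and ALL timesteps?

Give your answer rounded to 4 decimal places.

Step 0: x=[4.0000 12.0000 19.0000 26.0000] v=[0.0000 0.0000 0.0000 -2.0000]
Step 1: x=[4.5000 11.7500 19.0000 24.7500] v=[1.0000 -0.5000 0.0000 -2.5000]
Step 2: x=[5.3125 11.5000 18.6250 23.5625] v=[1.6250 -0.5000 -0.7500 -2.3750]
Step 3: x=[6.1719 11.4844 17.7031 22.6406] v=[1.7188 -0.0313 -1.8438 -1.8438]
Step 4: x=[6.8595 11.6953 16.4609 21.9843] v=[1.3751 0.4218 -2.4844 -1.3126]
Step 5: x=[7.2560 11.8887 15.4082 21.4472] v=[0.7930 0.3867 -2.1055 -1.0743]
Step 6: x=[7.3107 11.8038 14.9853 20.9003] v=[0.1094 -0.1699 -0.8458 -1.0938]
Step 7: x=[6.9887 11.3910 15.2458 20.3747] v=[-0.6441 -0.8257 0.5210 -1.0513]
Max displacement = 3.6253

Answer: 3.6253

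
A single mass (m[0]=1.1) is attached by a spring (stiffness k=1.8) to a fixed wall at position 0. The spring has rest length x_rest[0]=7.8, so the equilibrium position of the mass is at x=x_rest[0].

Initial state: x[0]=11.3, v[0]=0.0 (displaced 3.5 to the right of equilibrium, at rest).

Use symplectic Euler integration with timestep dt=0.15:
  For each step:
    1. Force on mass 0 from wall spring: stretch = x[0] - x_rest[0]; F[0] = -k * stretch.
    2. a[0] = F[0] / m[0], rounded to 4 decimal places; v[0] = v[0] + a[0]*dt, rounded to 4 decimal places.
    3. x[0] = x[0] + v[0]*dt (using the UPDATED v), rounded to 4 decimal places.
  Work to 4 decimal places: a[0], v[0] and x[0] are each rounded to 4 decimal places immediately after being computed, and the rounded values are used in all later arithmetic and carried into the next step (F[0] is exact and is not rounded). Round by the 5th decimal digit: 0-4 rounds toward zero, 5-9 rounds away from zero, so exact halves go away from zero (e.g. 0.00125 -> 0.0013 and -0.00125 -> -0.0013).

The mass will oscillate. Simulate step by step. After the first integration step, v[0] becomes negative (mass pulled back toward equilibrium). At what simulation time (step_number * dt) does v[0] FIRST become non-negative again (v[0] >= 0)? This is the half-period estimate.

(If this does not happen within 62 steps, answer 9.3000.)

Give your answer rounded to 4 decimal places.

Step 0: x=[11.3000] v=[0.0000]
Step 1: x=[11.1711] v=[-0.8591]
Step 2: x=[10.9181] v=[-1.6865]
Step 3: x=[10.5503] v=[-2.4518]
Step 4: x=[10.0813] v=[-3.1269]
Step 5: x=[9.5283] v=[-3.6869]
Step 6: x=[8.9116] v=[-4.1111]
Step 7: x=[8.2540] v=[-4.3840]
Step 8: x=[7.5797] v=[-4.4954]
Step 9: x=[6.9135] v=[-4.4413]
Step 10: x=[6.2799] v=[-4.2237]
Step 11: x=[5.7023] v=[-3.8506]
Step 12: x=[5.2019] v=[-3.3357]
Step 13: x=[4.7972] v=[-2.6980]
Step 14: x=[4.5031] v=[-1.9609]
Step 15: x=[4.3303] v=[-1.1517]
Step 16: x=[4.2853] v=[-0.3000]
Step 17: x=[4.3697] v=[0.5627]
First v>=0 after going negative at step 17, time=2.5500

Answer: 2.5500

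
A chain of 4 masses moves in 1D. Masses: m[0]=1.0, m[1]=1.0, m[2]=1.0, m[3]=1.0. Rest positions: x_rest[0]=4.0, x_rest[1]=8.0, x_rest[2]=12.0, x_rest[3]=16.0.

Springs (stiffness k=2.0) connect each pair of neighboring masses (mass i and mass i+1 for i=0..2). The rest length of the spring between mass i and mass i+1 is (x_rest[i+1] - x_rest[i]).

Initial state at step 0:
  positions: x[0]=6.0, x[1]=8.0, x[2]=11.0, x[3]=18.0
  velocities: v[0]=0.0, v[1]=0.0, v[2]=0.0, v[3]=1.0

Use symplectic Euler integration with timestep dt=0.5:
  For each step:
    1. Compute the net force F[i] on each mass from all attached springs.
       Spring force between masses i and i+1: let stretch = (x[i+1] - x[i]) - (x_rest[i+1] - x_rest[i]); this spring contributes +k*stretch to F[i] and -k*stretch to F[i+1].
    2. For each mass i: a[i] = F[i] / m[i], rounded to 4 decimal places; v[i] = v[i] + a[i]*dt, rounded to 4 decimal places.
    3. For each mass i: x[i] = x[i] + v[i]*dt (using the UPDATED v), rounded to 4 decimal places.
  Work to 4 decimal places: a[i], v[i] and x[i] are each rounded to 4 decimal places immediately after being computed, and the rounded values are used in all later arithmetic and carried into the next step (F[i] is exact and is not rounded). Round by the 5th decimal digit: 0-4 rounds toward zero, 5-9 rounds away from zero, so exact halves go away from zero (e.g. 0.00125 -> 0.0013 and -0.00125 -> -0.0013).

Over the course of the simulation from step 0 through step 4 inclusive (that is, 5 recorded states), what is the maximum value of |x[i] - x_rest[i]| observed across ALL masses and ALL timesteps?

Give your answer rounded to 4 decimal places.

Answer: 2.7500

Derivation:
Step 0: x=[6.0000 8.0000 11.0000 18.0000] v=[0.0000 0.0000 0.0000 1.0000]
Step 1: x=[5.0000 8.5000 13.0000 17.0000] v=[-2.0000 1.0000 4.0000 -2.0000]
Step 2: x=[3.7500 9.5000 14.7500 16.0000] v=[-2.5000 2.0000 3.5000 -2.0000]
Step 3: x=[3.3750 10.2500 14.5000 16.3750] v=[-0.7500 1.5000 -0.5000 0.7500]
Step 4: x=[4.4375 9.6875 13.0625 17.8125] v=[2.1250 -1.1250 -2.8750 2.8750]
Max displacement = 2.7500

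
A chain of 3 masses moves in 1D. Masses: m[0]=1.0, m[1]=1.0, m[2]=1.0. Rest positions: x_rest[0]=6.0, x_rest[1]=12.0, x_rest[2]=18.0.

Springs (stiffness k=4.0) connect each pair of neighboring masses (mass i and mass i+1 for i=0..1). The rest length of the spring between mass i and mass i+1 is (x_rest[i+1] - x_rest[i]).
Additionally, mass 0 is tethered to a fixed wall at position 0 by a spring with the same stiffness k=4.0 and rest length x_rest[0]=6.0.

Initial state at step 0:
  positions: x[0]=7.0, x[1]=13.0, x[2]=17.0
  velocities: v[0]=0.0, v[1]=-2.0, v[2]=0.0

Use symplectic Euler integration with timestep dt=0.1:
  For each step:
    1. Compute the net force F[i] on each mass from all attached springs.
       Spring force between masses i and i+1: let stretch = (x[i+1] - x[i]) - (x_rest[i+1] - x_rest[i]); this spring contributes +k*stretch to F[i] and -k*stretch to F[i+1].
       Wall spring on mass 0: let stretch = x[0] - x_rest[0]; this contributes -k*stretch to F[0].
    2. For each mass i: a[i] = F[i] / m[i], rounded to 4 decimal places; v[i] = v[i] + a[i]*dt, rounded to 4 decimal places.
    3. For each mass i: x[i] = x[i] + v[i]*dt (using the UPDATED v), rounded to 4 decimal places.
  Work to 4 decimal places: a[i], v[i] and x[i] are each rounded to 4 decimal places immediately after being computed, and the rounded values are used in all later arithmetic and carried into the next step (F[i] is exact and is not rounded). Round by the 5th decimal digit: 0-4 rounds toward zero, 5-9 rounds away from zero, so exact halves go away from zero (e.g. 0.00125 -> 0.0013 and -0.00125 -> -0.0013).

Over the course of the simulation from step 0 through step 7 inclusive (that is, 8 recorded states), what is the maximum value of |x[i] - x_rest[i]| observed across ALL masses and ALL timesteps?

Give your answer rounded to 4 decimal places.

Answer: 1.1217

Derivation:
Step 0: x=[7.0000 13.0000 17.0000] v=[0.0000 -2.0000 0.0000]
Step 1: x=[6.9600 12.7200 17.0800] v=[-0.4000 -2.8000 0.8000]
Step 2: x=[6.8720 12.3840 17.2256] v=[-0.8800 -3.3600 1.4560]
Step 3: x=[6.7296 12.0212 17.4175] v=[-1.4240 -3.6282 1.9194]
Step 4: x=[6.5297 11.6626 17.6336] v=[-1.9992 -3.5863 2.1609]
Step 5: x=[6.2739 11.3375 17.8509] v=[-2.5579 -3.2511 2.1725]
Step 6: x=[5.9697 11.0704 18.0476] v=[-3.0420 -2.6712 1.9671]
Step 7: x=[5.6307 10.8783 18.2052] v=[-3.3896 -1.9206 1.5762]
Max displacement = 1.1217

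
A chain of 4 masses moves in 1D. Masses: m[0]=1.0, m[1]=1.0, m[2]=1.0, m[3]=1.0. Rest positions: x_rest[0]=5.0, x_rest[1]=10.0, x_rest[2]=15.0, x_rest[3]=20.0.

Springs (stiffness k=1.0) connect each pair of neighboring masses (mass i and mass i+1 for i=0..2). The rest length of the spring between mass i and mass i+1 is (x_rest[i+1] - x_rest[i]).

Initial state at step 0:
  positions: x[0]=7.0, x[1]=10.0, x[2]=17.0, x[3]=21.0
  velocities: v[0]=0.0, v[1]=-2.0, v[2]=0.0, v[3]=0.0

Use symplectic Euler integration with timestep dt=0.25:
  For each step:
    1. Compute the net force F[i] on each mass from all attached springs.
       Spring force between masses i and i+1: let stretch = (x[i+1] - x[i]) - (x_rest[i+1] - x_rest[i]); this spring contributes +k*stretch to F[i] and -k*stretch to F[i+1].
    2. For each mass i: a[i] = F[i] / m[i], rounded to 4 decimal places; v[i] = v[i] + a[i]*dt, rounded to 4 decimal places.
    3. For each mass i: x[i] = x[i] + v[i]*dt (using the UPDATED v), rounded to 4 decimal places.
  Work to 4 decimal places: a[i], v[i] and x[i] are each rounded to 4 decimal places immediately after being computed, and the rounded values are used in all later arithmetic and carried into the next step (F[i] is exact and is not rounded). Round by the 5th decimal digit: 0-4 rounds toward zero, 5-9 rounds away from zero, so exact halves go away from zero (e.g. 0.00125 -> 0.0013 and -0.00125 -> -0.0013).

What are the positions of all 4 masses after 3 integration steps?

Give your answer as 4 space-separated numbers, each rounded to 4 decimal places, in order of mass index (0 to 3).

Answer: 6.2434 9.9949 15.9631 21.2986

Derivation:
Step 0: x=[7.0000 10.0000 17.0000 21.0000] v=[0.0000 -2.0000 0.0000 0.0000]
Step 1: x=[6.8750 9.7500 16.8125 21.0625] v=[-0.5000 -1.0000 -0.7500 0.2500]
Step 2: x=[6.6172 9.7617 16.4492 21.1719] v=[-1.0313 0.0469 -1.4531 0.4375]
Step 3: x=[6.2434 9.9949 15.9631 21.2986] v=[-1.4952 0.9327 -1.9443 0.5068]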